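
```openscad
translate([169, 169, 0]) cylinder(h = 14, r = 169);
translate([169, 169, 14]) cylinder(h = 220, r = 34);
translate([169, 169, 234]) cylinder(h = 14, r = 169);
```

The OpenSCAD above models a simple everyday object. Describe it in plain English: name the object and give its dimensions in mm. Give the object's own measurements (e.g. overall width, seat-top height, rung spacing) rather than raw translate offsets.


A spool: two coaxial disc flanges of radius 169 mm and thickness 14 mm, joined by a core cylinder of radius 34 mm and height 220 mm. The lower flange rests on z = 0 and the three cylinders share a vertical axis.


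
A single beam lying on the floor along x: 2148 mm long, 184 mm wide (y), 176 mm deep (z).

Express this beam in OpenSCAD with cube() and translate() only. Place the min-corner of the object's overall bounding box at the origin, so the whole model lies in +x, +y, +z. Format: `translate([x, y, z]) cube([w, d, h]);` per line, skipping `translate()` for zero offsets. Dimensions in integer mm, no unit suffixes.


cube([2148, 184, 176]);


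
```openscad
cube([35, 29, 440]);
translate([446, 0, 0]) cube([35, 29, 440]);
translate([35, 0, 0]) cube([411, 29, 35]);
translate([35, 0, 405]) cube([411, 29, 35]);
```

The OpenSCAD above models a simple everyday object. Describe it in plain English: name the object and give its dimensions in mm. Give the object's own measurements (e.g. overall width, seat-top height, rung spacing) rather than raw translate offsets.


A rectangular picture frame lying in the x–z plane (depth along y). The opening is 411 mm wide (x) by 370 mm tall (z), surrounded by a border 35 mm wide on all four sides. The frame is 29 mm deep and is made of two full-height vertical stiles with two horizontal rails fitted between them.


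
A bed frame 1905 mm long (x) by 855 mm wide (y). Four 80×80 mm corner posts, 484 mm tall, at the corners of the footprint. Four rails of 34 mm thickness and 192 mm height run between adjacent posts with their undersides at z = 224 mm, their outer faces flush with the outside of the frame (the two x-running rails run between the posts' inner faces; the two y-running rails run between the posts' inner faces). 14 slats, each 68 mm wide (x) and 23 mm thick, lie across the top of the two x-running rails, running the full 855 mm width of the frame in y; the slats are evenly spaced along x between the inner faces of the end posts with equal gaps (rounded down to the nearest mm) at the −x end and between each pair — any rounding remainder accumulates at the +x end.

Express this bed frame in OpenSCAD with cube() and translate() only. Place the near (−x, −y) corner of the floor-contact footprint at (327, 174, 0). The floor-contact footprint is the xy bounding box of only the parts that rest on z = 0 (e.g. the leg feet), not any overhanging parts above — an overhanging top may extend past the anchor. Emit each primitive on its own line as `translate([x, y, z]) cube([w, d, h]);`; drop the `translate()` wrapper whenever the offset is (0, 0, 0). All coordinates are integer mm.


translate([327, 174, 0]) cube([80, 80, 484]);
translate([327, 949, 0]) cube([80, 80, 484]);
translate([2152, 174, 0]) cube([80, 80, 484]);
translate([2152, 949, 0]) cube([80, 80, 484]);
translate([407, 174, 224]) cube([1745, 34, 192]);
translate([407, 995, 224]) cube([1745, 34, 192]);
translate([327, 254, 224]) cube([34, 695, 192]);
translate([2198, 254, 224]) cube([34, 695, 192]);
translate([459, 174, 416]) cube([68, 855, 23]);
translate([579, 174, 416]) cube([68, 855, 23]);
translate([699, 174, 416]) cube([68, 855, 23]);
translate([819, 174, 416]) cube([68, 855, 23]);
translate([939, 174, 416]) cube([68, 855, 23]);
translate([1059, 174, 416]) cube([68, 855, 23]);
translate([1179, 174, 416]) cube([68, 855, 23]);
translate([1299, 174, 416]) cube([68, 855, 23]);
translate([1419, 174, 416]) cube([68, 855, 23]);
translate([1539, 174, 416]) cube([68, 855, 23]);
translate([1659, 174, 416]) cube([68, 855, 23]);
translate([1779, 174, 416]) cube([68, 855, 23]);
translate([1899, 174, 416]) cube([68, 855, 23]);
translate([2019, 174, 416]) cube([68, 855, 23]);


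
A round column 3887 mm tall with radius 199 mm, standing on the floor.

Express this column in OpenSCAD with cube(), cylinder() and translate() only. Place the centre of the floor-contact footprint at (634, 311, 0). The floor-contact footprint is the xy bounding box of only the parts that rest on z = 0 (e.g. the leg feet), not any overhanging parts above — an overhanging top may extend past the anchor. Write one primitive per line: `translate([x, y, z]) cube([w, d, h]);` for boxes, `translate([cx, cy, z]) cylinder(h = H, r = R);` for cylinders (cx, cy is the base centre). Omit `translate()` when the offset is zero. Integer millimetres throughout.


translate([634, 311, 0]) cylinder(h = 3887, r = 199);


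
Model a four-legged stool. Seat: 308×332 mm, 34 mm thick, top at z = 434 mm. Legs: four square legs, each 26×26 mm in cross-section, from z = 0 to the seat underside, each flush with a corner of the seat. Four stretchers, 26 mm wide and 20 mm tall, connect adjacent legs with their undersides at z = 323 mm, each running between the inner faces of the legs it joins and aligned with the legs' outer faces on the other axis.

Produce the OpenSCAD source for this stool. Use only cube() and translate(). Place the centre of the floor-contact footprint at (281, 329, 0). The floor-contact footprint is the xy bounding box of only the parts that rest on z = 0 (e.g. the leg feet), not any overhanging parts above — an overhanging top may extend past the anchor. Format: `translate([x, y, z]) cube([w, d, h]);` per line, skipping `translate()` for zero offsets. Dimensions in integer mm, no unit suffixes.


// leg_h = 434 - 34 = 400
// stretcher span = 308 - 2*26 = 256
translate([127, 163, 400]) cube([308, 332, 34]);
translate([127, 163, 0]) cube([26, 26, 400]);
translate([409, 163, 0]) cube([26, 26, 400]);
translate([127, 469, 0]) cube([26, 26, 400]);
translate([409, 469, 0]) cube([26, 26, 400]);
translate([153, 163, 323]) cube([256, 26, 20]);
translate([153, 469, 323]) cube([256, 26, 20]);
translate([127, 189, 323]) cube([26, 280, 20]);
translate([409, 189, 323]) cube([26, 280, 20]);


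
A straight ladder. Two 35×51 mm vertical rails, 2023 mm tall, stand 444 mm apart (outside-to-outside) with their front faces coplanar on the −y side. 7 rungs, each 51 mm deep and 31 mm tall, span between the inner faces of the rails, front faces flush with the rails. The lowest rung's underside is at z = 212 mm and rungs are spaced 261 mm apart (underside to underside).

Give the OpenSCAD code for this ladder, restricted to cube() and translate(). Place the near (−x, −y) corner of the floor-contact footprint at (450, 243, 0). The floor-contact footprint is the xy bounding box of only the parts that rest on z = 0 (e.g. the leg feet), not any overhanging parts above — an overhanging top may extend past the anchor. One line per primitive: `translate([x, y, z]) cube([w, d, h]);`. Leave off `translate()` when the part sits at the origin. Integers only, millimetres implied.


translate([450, 243, 0]) cube([35, 51, 2023]);
translate([859, 243, 0]) cube([35, 51, 2023]);
translate([485, 243, 212]) cube([374, 51, 31]);
translate([485, 243, 473]) cube([374, 51, 31]);
translate([485, 243, 734]) cube([374, 51, 31]);
translate([485, 243, 995]) cube([374, 51, 31]);
translate([485, 243, 1256]) cube([374, 51, 31]);
translate([485, 243, 1517]) cube([374, 51, 31]);
translate([485, 243, 1778]) cube([374, 51, 31]);


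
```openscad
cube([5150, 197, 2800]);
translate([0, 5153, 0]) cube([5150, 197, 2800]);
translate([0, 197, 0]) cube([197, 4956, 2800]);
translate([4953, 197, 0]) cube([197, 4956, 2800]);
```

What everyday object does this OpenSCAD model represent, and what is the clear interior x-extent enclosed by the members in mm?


A house (or room) frame. The interior width is 4756 mm.

Four 2800 mm walls enclosing a rectangle with no floor or roof — a room or house frame. Outside width is 5150 mm and wall thickness is 197 mm, so the interior width is 5150 − 2 × 197 = 4756 mm.


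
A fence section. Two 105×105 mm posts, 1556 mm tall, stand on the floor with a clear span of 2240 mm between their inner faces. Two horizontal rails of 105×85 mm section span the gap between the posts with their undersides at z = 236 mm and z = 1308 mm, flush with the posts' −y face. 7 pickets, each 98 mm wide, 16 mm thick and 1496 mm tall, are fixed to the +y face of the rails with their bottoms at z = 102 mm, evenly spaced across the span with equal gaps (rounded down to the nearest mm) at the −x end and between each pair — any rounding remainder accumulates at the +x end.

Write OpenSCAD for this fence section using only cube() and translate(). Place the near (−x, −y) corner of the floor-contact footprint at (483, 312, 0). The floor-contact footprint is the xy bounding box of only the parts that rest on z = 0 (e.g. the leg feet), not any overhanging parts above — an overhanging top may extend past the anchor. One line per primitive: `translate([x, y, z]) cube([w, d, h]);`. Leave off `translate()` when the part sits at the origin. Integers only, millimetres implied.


translate([483, 312, 0]) cube([105, 105, 1556]);
translate([2828, 312, 0]) cube([105, 105, 1556]);
translate([588, 312, 236]) cube([2240, 105, 85]);
translate([588, 312, 1308]) cube([2240, 105, 85]);
translate([782, 417, 102]) cube([98, 16, 1496]);
translate([1074, 417, 102]) cube([98, 16, 1496]);
translate([1366, 417, 102]) cube([98, 16, 1496]);
translate([1658, 417, 102]) cube([98, 16, 1496]);
translate([1950, 417, 102]) cube([98, 16, 1496]);
translate([2242, 417, 102]) cube([98, 16, 1496]);
translate([2534, 417, 102]) cube([98, 16, 1496]);


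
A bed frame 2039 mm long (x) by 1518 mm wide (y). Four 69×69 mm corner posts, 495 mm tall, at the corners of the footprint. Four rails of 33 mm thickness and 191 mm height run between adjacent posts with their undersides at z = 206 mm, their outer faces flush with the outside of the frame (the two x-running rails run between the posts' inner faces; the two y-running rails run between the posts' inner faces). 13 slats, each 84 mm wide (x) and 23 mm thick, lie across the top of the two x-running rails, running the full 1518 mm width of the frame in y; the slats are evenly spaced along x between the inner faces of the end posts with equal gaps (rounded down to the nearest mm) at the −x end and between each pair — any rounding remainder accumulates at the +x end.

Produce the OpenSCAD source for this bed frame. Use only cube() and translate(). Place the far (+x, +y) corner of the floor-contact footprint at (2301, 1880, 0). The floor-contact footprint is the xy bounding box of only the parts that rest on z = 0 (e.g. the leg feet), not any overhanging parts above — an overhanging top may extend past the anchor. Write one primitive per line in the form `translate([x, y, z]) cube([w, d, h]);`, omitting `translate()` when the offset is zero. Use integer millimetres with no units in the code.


translate([262, 362, 0]) cube([69, 69, 495]);
translate([262, 1811, 0]) cube([69, 69, 495]);
translate([2232, 362, 0]) cube([69, 69, 495]);
translate([2232, 1811, 0]) cube([69, 69, 495]);
translate([331, 362, 206]) cube([1901, 33, 191]);
translate([331, 1847, 206]) cube([1901, 33, 191]);
translate([262, 431, 206]) cube([33, 1380, 191]);
translate([2268, 431, 206]) cube([33, 1380, 191]);
translate([388, 362, 397]) cube([84, 1518, 23]);
translate([529, 362, 397]) cube([84, 1518, 23]);
translate([670, 362, 397]) cube([84, 1518, 23]);
translate([811, 362, 397]) cube([84, 1518, 23]);
translate([952, 362, 397]) cube([84, 1518, 23]);
translate([1093, 362, 397]) cube([84, 1518, 23]);
translate([1234, 362, 397]) cube([84, 1518, 23]);
translate([1375, 362, 397]) cube([84, 1518, 23]);
translate([1516, 362, 397]) cube([84, 1518, 23]);
translate([1657, 362, 397]) cube([84, 1518, 23]);
translate([1798, 362, 397]) cube([84, 1518, 23]);
translate([1939, 362, 397]) cube([84, 1518, 23]);
translate([2080, 362, 397]) cube([84, 1518, 23]);


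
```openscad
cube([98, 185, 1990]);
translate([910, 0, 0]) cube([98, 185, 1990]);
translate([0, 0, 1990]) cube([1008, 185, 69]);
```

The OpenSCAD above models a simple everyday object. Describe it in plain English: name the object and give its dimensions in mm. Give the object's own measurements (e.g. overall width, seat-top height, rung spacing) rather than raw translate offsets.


A door frame. The clear opening is 812 mm wide and 1990 mm high. Two 98 mm wide jambs, 185 mm deep, stand either side of the opening from the floor to the top of the opening. A 69 mm thick head sits across the top of both jambs, spanning the full outside width of the frame.


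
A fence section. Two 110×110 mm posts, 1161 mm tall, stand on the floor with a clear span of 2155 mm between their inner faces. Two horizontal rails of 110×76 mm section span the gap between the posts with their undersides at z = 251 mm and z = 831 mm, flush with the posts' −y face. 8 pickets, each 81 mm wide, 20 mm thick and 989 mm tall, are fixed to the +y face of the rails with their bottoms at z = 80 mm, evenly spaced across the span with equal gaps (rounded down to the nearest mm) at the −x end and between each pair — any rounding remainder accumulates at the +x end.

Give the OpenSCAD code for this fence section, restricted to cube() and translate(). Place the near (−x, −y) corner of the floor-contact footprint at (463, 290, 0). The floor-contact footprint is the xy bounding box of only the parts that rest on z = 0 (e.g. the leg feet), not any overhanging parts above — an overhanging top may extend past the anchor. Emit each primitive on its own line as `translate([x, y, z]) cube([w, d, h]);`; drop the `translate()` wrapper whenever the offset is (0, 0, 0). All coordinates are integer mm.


translate([463, 290, 0]) cube([110, 110, 1161]);
translate([2728, 290, 0]) cube([110, 110, 1161]);
translate([573, 290, 251]) cube([2155, 110, 76]);
translate([573, 290, 831]) cube([2155, 110, 76]);
translate([740, 400, 80]) cube([81, 20, 989]);
translate([988, 400, 80]) cube([81, 20, 989]);
translate([1236, 400, 80]) cube([81, 20, 989]);
translate([1484, 400, 80]) cube([81, 20, 989]);
translate([1732, 400, 80]) cube([81, 20, 989]);
translate([1980, 400, 80]) cube([81, 20, 989]);
translate([2228, 400, 80]) cube([81, 20, 989]);
translate([2476, 400, 80]) cube([81, 20, 989]);


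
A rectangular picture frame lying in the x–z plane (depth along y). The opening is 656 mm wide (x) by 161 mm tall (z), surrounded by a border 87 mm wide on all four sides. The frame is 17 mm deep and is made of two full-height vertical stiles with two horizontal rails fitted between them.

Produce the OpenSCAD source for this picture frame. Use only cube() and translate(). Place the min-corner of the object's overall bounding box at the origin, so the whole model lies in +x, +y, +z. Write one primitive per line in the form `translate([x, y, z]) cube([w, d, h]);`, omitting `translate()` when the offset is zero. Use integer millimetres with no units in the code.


cube([87, 17, 335]);
translate([743, 0, 0]) cube([87, 17, 335]);
translate([87, 0, 0]) cube([656, 17, 87]);
translate([87, 0, 248]) cube([656, 17, 87]);


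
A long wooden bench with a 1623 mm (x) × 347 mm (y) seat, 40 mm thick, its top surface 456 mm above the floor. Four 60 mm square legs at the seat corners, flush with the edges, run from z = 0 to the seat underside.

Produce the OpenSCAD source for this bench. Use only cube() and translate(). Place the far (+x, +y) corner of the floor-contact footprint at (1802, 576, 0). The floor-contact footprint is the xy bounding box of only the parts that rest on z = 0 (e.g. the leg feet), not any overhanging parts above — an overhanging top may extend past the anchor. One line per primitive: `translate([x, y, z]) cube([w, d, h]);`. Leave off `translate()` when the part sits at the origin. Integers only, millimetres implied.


translate([179, 229, 416]) cube([1623, 347, 40]);
translate([179, 229, 0]) cube([60, 60, 416]);
translate([179, 516, 0]) cube([60, 60, 416]);
translate([1742, 229, 0]) cube([60, 60, 416]);
translate([1742, 516, 0]) cube([60, 60, 416]);


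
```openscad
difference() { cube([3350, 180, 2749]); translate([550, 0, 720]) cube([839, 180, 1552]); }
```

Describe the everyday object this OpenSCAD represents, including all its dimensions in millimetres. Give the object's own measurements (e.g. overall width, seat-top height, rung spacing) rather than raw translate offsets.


A wall 3350 mm long (x), 180 mm thick (y), 2749 mm tall, with a rectangular window opening cut through it. The opening is 839 mm wide and 1552 mm tall; its sill is at z = 720 mm and its near (−x) edge is 550 mm from the wall's −x end. The opening passes through the full wall thickness.


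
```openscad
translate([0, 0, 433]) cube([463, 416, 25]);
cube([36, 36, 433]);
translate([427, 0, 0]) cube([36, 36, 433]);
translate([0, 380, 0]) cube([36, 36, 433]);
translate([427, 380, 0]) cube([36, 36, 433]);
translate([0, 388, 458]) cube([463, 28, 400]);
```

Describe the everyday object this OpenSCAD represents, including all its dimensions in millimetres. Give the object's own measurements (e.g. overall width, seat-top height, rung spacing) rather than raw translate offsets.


A chair. The seat is a 463×416×25 mm slab with its top at z = 458 mm, on four 36×36 mm corner legs (flush with the seat edges, standing on z = 0). A flat backrest 28 mm thick, 400 mm tall, spans the full seat width and rises from the seat top along its +y edge, rear face flush with the rear of the seat.


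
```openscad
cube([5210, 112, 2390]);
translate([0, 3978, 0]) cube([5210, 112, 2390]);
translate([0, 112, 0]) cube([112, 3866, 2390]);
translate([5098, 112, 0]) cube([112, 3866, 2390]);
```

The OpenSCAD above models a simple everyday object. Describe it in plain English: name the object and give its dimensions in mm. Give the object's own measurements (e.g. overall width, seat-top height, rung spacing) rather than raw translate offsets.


The wall frame of a small rectangular building: four walls, each 2390 mm tall and 112 mm thick, enclosing a footprint 5210 mm (x) by 4090 mm (y) outside-to-outside, with no floor or roof. The front and back walls (the −y and +y sides) span the full width; the two side walls fit between them.


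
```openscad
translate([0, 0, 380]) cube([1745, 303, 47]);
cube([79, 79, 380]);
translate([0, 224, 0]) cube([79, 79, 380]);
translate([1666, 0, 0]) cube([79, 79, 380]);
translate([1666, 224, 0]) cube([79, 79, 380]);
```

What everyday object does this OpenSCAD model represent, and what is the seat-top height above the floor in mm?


A bench. The seat-top height is 427 mm.

A long slab on four corner posts — a bench. The slab sits at z = 380 with thickness 47, so the top is 380 + 47 = 427 mm.


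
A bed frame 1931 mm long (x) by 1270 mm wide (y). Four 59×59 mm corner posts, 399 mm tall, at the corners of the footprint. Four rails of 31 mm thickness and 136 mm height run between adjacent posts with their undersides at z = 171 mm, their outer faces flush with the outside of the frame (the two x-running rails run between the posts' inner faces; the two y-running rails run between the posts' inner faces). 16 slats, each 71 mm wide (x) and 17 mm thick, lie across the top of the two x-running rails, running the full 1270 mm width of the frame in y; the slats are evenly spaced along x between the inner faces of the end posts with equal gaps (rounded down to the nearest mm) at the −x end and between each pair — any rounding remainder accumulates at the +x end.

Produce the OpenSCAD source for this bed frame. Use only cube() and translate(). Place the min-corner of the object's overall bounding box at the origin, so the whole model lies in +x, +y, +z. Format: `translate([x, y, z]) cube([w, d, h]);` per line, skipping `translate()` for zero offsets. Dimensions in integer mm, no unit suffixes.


cube([59, 59, 399]);
translate([0, 1211, 0]) cube([59, 59, 399]);
translate([1872, 0, 0]) cube([59, 59, 399]);
translate([1872, 1211, 0]) cube([59, 59, 399]);
translate([59, 0, 171]) cube([1813, 31, 136]);
translate([59, 1239, 171]) cube([1813, 31, 136]);
translate([0, 59, 171]) cube([31, 1152, 136]);
translate([1900, 59, 171]) cube([31, 1152, 136]);
translate([98, 0, 307]) cube([71, 1270, 17]);
translate([208, 0, 307]) cube([71, 1270, 17]);
translate([318, 0, 307]) cube([71, 1270, 17]);
translate([428, 0, 307]) cube([71, 1270, 17]);
translate([538, 0, 307]) cube([71, 1270, 17]);
translate([648, 0, 307]) cube([71, 1270, 17]);
translate([758, 0, 307]) cube([71, 1270, 17]);
translate([868, 0, 307]) cube([71, 1270, 17]);
translate([978, 0, 307]) cube([71, 1270, 17]);
translate([1088, 0, 307]) cube([71, 1270, 17]);
translate([1198, 0, 307]) cube([71, 1270, 17]);
translate([1308, 0, 307]) cube([71, 1270, 17]);
translate([1418, 0, 307]) cube([71, 1270, 17]);
translate([1528, 0, 307]) cube([71, 1270, 17]);
translate([1638, 0, 307]) cube([71, 1270, 17]);
translate([1748, 0, 307]) cube([71, 1270, 17]);


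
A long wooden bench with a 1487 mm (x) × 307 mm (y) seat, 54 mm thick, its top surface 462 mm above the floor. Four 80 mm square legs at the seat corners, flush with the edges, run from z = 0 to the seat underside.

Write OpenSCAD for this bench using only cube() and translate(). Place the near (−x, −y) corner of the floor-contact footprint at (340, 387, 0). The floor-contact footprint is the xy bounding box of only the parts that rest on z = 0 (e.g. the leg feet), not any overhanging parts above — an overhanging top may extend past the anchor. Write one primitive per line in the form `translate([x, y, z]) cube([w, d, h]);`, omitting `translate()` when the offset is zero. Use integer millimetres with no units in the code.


translate([340, 387, 408]) cube([1487, 307, 54]);
translate([340, 387, 0]) cube([80, 80, 408]);
translate([340, 614, 0]) cube([80, 80, 408]);
translate([1747, 387, 0]) cube([80, 80, 408]);
translate([1747, 614, 0]) cube([80, 80, 408]);


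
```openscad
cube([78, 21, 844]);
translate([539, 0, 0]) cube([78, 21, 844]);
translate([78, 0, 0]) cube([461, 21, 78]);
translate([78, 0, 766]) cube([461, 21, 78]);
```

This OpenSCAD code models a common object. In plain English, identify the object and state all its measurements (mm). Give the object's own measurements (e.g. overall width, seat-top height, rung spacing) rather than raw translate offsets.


A rectangular picture frame lying in the x–z plane (depth along y). The opening is 461 mm wide (x) by 688 mm tall (z), surrounded by a border 78 mm wide on all four sides. The frame is 21 mm deep and is made of two full-height vertical stiles with two horizontal rails fitted between them.


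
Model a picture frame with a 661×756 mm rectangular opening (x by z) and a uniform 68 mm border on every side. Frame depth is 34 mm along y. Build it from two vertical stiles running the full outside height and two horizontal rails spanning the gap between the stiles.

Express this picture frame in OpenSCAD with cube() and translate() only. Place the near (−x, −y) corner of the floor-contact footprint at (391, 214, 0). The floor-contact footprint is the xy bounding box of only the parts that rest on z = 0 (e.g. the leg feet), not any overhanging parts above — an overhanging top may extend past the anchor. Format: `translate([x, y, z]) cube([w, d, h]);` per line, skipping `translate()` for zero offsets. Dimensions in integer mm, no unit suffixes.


translate([391, 214, 0]) cube([68, 34, 892]);
translate([1120, 214, 0]) cube([68, 34, 892]);
translate([459, 214, 0]) cube([661, 34, 68]);
translate([459, 214, 824]) cube([661, 34, 68]);


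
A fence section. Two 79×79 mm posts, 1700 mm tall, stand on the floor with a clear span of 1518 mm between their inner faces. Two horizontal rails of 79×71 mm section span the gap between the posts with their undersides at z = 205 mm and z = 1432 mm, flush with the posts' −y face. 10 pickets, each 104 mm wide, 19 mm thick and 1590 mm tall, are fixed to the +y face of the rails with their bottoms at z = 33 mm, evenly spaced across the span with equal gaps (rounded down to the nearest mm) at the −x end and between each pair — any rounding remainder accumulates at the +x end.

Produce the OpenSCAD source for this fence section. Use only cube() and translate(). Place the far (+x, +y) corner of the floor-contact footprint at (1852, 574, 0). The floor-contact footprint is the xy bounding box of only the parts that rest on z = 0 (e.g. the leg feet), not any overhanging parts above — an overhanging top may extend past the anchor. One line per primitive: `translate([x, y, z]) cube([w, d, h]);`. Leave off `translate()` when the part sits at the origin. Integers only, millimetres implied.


translate([176, 495, 0]) cube([79, 79, 1700]);
translate([1773, 495, 0]) cube([79, 79, 1700]);
translate([255, 495, 205]) cube([1518, 79, 71]);
translate([255, 495, 1432]) cube([1518, 79, 71]);
translate([298, 574, 33]) cube([104, 19, 1590]);
translate([445, 574, 33]) cube([104, 19, 1590]);
translate([592, 574, 33]) cube([104, 19, 1590]);
translate([739, 574, 33]) cube([104, 19, 1590]);
translate([886, 574, 33]) cube([104, 19, 1590]);
translate([1033, 574, 33]) cube([104, 19, 1590]);
translate([1180, 574, 33]) cube([104, 19, 1590]);
translate([1327, 574, 33]) cube([104, 19, 1590]);
translate([1474, 574, 33]) cube([104, 19, 1590]);
translate([1621, 574, 33]) cube([104, 19, 1590]);


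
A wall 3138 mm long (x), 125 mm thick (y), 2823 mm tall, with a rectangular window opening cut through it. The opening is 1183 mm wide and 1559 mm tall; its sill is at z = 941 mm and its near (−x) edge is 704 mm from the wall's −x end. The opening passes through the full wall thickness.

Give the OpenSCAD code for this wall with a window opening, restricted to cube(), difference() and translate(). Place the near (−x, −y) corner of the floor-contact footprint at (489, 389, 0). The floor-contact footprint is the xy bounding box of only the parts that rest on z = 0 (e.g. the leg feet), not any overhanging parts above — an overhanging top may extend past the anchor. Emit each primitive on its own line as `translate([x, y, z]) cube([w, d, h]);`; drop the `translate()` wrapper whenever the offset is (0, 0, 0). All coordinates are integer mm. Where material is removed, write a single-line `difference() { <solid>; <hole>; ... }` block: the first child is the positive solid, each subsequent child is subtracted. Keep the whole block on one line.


difference() { translate([489, 389, 0]) cube([3138, 125, 2823]); translate([1193, 389, 941]) cube([1183, 125, 1559]); }


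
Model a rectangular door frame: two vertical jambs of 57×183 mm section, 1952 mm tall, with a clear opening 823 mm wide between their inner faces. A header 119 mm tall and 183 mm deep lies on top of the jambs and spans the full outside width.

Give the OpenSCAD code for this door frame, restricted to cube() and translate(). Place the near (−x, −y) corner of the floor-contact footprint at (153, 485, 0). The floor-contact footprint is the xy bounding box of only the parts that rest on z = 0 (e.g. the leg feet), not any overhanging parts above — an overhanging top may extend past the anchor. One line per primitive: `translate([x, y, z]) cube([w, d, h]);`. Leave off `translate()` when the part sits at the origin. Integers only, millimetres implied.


translate([153, 485, 0]) cube([57, 183, 1952]);
translate([1033, 485, 0]) cube([57, 183, 1952]);
translate([153, 485, 1952]) cube([937, 183, 119]);


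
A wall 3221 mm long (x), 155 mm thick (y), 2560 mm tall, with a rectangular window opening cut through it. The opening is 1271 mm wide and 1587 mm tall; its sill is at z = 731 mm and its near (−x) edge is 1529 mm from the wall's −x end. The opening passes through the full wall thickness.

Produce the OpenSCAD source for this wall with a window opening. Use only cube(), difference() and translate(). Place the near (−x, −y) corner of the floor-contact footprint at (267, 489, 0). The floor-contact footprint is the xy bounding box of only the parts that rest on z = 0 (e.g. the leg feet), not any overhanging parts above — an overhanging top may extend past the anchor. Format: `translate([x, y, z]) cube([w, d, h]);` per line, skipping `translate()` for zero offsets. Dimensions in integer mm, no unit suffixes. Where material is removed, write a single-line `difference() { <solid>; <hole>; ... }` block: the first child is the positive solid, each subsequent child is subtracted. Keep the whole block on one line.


difference() { translate([267, 489, 0]) cube([3221, 155, 2560]); translate([1796, 489, 731]) cube([1271, 155, 1587]); }


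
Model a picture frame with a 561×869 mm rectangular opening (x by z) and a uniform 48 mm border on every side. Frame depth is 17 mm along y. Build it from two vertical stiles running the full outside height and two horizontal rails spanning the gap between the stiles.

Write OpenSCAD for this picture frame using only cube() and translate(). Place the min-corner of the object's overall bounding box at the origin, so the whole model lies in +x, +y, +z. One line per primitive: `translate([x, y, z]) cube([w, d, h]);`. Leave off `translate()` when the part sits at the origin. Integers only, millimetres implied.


cube([48, 17, 965]);
translate([609, 0, 0]) cube([48, 17, 965]);
translate([48, 0, 0]) cube([561, 17, 48]);
translate([48, 0, 917]) cube([561, 17, 48]);


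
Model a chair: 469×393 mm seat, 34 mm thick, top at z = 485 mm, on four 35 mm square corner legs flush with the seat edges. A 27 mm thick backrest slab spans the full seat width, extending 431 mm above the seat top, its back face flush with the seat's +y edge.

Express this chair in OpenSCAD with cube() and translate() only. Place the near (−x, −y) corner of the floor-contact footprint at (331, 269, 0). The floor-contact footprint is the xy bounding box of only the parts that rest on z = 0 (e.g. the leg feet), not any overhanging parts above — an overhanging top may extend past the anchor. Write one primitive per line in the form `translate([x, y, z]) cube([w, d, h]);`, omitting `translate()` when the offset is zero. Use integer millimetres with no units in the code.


translate([331, 269, 451]) cube([469, 393, 34]);
translate([331, 269, 0]) cube([35, 35, 451]);
translate([765, 269, 0]) cube([35, 35, 451]);
translate([331, 627, 0]) cube([35, 35, 451]);
translate([765, 627, 0]) cube([35, 35, 451]);
translate([331, 635, 485]) cube([469, 27, 431]);


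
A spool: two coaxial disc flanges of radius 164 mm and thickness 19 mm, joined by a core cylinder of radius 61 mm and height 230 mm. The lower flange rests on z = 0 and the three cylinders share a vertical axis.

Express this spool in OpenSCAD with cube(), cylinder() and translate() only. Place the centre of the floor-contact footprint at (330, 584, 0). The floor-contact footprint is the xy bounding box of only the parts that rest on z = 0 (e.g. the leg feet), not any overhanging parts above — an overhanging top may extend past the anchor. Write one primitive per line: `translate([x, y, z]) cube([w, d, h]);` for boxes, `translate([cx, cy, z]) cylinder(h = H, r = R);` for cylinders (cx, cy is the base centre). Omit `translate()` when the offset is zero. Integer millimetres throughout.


translate([330, 584, 0]) cylinder(h = 19, r = 164);
translate([330, 584, 19]) cylinder(h = 230, r = 61);
translate([330, 584, 249]) cylinder(h = 19, r = 164);


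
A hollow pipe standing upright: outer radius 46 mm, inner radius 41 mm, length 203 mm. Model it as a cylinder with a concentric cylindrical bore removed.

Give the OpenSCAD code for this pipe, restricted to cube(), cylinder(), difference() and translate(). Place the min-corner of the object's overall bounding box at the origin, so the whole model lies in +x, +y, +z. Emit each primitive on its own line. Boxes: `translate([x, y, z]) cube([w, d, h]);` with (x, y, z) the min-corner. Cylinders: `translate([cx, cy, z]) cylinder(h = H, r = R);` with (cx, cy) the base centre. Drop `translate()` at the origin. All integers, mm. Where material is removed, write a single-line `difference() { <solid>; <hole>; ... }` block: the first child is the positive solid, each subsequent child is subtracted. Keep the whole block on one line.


difference() { translate([46, 46, 0]) cylinder(h = 203, r = 46); translate([46, 46, 0]) cylinder(h = 203, r = 41); }


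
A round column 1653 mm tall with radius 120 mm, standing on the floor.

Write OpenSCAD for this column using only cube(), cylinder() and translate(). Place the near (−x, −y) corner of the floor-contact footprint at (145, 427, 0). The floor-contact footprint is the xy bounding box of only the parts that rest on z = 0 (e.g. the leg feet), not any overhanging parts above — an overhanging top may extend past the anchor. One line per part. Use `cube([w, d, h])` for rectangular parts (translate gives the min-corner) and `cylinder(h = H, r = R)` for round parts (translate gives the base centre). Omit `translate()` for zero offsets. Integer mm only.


translate([265, 547, 0]) cylinder(h = 1653, r = 120);


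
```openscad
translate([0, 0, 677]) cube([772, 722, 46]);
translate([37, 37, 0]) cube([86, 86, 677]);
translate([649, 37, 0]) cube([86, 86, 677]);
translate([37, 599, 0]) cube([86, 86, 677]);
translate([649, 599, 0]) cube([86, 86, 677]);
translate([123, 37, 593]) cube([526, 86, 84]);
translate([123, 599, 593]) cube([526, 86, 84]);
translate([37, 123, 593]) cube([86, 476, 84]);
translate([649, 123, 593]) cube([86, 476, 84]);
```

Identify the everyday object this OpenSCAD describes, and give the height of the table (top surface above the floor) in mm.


A table. The table height is 723 mm.

A 772×722×46 slab sits at z = 677 on four 86 mm square posts — a table. The top surface is at 677 + 46 = 723 mm.


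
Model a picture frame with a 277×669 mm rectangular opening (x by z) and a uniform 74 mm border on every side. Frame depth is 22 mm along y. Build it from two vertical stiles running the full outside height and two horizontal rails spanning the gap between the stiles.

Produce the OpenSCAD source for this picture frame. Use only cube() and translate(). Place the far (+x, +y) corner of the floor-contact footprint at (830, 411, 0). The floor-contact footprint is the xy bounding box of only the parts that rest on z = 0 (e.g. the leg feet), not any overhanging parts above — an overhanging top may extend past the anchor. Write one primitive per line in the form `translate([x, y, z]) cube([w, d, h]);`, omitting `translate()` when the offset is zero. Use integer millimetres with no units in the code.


translate([405, 389, 0]) cube([74, 22, 817]);
translate([756, 389, 0]) cube([74, 22, 817]);
translate([479, 389, 0]) cube([277, 22, 74]);
translate([479, 389, 743]) cube([277, 22, 74]);


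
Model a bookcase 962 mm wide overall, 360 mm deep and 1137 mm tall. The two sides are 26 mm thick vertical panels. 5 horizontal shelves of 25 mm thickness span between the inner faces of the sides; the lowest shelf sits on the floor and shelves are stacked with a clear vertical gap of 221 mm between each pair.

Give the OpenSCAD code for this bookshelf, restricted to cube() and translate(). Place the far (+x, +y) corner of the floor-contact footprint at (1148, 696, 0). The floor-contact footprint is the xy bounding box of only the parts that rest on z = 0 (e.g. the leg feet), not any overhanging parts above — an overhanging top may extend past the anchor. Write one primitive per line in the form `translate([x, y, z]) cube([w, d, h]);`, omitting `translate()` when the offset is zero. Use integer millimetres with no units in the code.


translate([186, 336, 0]) cube([26, 360, 1137]);
translate([1122, 336, 0]) cube([26, 360, 1137]);
translate([212, 336, 0]) cube([910, 360, 25]);
translate([212, 336, 246]) cube([910, 360, 25]);
translate([212, 336, 492]) cube([910, 360, 25]);
translate([212, 336, 738]) cube([910, 360, 25]);
translate([212, 336, 984]) cube([910, 360, 25]);


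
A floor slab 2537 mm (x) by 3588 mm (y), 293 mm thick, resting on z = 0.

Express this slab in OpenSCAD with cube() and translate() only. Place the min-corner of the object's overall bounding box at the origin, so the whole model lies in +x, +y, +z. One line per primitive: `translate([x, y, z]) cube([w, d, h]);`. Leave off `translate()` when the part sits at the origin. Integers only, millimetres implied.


cube([2537, 3588, 293]);


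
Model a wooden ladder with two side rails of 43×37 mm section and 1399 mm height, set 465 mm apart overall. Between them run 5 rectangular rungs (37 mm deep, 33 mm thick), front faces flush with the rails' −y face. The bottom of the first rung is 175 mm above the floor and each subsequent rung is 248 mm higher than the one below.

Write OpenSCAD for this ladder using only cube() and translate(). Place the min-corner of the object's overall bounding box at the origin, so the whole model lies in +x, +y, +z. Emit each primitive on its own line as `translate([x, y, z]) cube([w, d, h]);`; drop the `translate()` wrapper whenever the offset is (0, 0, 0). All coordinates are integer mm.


cube([43, 37, 1399]);
translate([422, 0, 0]) cube([43, 37, 1399]);
translate([43, 0, 175]) cube([379, 37, 33]);
translate([43, 0, 423]) cube([379, 37, 33]);
translate([43, 0, 671]) cube([379, 37, 33]);
translate([43, 0, 919]) cube([379, 37, 33]);
translate([43, 0, 1167]) cube([379, 37, 33]);


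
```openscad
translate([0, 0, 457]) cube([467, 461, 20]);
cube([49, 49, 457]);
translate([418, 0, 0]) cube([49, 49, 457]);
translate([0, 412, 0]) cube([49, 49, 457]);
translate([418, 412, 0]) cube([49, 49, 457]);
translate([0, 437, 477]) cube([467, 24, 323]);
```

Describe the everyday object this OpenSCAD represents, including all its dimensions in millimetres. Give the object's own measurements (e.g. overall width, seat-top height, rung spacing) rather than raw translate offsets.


A chair. The seat is a 467×461×20 mm slab with its top at z = 477 mm, on four 49×49 mm corner legs (flush with the seat edges, standing on z = 0). A flat backrest 24 mm thick, 323 mm tall, spans the full seat width and rises from the seat top along its +y edge, rear face flush with the rear of the seat.


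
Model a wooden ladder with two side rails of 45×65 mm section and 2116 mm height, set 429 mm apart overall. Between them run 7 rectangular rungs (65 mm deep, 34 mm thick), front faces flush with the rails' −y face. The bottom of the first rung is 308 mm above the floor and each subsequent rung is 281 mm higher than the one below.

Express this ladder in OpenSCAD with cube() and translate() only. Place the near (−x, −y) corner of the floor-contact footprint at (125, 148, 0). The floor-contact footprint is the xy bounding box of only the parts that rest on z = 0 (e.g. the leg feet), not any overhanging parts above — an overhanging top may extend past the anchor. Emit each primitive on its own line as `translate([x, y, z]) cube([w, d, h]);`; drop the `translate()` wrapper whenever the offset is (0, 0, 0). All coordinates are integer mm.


// rung span = 429 - 2*45 = 339
// rung[k] z = 308 + k*281
translate([125, 148, 0]) cube([45, 65, 2116]);
translate([509, 148, 0]) cube([45, 65, 2116]);
translate([170, 148, 308]) cube([339, 65, 34]);
translate([170, 148, 589]) cube([339, 65, 34]);
translate([170, 148, 870]) cube([339, 65, 34]);
translate([170, 148, 1151]) cube([339, 65, 34]);
translate([170, 148, 1432]) cube([339, 65, 34]);
translate([170, 148, 1713]) cube([339, 65, 34]);
translate([170, 148, 1994]) cube([339, 65, 34]);


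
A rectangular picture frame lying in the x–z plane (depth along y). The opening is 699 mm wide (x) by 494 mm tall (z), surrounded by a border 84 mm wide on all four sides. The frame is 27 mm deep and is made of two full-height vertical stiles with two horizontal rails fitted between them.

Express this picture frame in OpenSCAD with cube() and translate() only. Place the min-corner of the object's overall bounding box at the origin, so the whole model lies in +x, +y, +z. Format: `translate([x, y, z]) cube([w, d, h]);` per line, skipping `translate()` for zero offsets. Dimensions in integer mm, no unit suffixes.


cube([84, 27, 662]);
translate([783, 0, 0]) cube([84, 27, 662]);
translate([84, 0, 0]) cube([699, 27, 84]);
translate([84, 0, 578]) cube([699, 27, 84]);
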